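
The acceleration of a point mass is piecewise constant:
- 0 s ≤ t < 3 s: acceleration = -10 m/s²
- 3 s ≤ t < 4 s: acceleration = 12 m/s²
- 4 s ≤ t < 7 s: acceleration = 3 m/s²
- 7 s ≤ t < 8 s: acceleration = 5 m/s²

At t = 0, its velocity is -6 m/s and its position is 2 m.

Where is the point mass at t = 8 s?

-162 m

On each constant-a segment, Δv = aΔt and Δx = v₀Δt + ½aΔt²; chain segment to segment.
0–3 s: v starts -6 m/s; Δx = -6·3 + ½·-10·3² = -63 m; v ends -36 m/s.
3–4 s: v starts -36 m/s; Δx = -36·1 + ½·12·1² = -30 m; v ends -24 m/s.
4–7 s: v starts -24 m/s; Δx = -24·3 + ½·3·3² = -58.5 m; v ends -15 m/s.
7–8 s: v starts -15 m/s; Δx = -15·1 + ½·5·1² = -12.5 m; v ends -10 m/s.
x(8) = 2 + Σ Δx = -162 m.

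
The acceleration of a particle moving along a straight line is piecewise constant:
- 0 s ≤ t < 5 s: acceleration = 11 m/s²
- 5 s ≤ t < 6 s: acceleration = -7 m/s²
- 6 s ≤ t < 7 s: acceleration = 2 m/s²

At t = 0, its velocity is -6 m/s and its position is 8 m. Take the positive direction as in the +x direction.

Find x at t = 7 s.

204 m

On each constant-a segment, Δv = aΔt and Δx = v₀Δt + ½aΔt²; chain segment to segment.
0–5 s: v starts -6 m/s; Δx = -6·5 + ½·11·5² = 107.5 m; v ends 49 m/s.
5–6 s: v starts 49 m/s; Δx = 49·1 + ½·-7·1² = 45.5 m; v ends 42 m/s.
6–7 s: v starts 42 m/s; Δx = 42·1 + ½·2·1² = 43 m; v ends 44 m/s.
x(7) = 8 + Σ Δx = 204 m.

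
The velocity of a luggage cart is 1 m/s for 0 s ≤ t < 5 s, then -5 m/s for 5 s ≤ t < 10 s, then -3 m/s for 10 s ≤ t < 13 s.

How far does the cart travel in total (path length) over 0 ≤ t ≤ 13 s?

Distance (not displacement) is the total path length: add the absolute areas under v-t.
0–5 s: |1| × 5 = 5 m
5–10 s: |-5| × 5 = 25 m
10–13 s: |-3| × 3 = 9 m
Total distance = 39 m

39 m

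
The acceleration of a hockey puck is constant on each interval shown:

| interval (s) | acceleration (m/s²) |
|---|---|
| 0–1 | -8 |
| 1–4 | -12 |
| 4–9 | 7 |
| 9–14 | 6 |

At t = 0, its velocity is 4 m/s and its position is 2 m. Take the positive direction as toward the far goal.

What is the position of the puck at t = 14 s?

-126.5 m

On each constant-a segment, Δv = aΔt and Δx = v₀Δt + ½aΔt²; chain segment to segment.
0–1 s: v starts 4 m/s; Δx = 4·1 + ½·-8·1² = 0 m; v ends -4 m/s.
1–4 s: v starts -4 m/s; Δx = -4·3 + ½·-12·3² = -66 m; v ends -40 m/s.
4–9 s: v starts -40 m/s; Δx = -40·5 + ½·7·5² = -112.5 m; v ends -5 m/s.
9–14 s: v starts -5 m/s; Δx = -5·5 + ½·6·5² = 50 m; v ends 25 m/s.
x(14) = 2 + Σ Δx = -126.5 m.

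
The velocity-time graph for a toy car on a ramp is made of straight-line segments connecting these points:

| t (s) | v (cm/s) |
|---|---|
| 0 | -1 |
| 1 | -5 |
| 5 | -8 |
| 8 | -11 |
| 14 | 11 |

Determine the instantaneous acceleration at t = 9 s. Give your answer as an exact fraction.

11/3 cm/s²

Acceleration is the slope of the v-t graph on 8–14 s: (11 − -11)/(14 − 8) = 11/3 cm/s².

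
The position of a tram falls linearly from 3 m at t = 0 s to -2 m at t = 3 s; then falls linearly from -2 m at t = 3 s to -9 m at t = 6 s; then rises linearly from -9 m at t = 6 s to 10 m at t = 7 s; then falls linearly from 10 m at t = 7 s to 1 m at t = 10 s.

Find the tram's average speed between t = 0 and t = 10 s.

4 m/s

Average speed = (total path length)/(elapsed time); on a piecewise-linear x-t graph the path length is Σ|Δx|.
0–3 s: |Δx| = |-2 − 3| = 5 m
3–6 s: |Δx| = |-9 − -2| = 7 m
6–7 s: |Δx| = |10 − -9| = 19 m
7–10 s: |Δx| = |1 − 10| = 9 m
Total path = 40 m; average speed = 40/10 = 4 m/s.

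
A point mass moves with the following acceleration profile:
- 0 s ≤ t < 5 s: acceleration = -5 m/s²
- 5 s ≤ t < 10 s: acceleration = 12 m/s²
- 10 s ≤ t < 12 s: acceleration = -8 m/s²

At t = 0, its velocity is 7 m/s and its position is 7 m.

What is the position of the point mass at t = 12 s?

107.5 m

On each constant-a segment, Δv = aΔt and Δx = v₀Δt + ½aΔt²; chain segment to segment.
0–5 s: v starts 7 m/s; Δx = 7·5 + ½·-5·5² = -27.5 m; v ends -18 m/s.
5–10 s: v starts -18 m/s; Δx = -18·5 + ½·12·5² = 60 m; v ends 42 m/s.
10–12 s: v starts 42 m/s; Δx = 42·2 + ½·-8·2² = 68 m; v ends 26 m/s.
x(12) = 7 + Σ Δx = 107.5 m.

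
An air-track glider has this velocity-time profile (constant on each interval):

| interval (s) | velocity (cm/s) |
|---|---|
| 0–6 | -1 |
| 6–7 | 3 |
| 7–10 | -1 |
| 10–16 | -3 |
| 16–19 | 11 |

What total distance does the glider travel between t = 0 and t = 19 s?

63 cm

Distance (not displacement) is the total path length: add the absolute areas under v-t.
0–6 s: |-1| × 6 = 6 cm
6–7 s: |3| × 1 = 3 cm
7–10 s: |-1| × 3 = 3 cm
10–16 s: |-3| × 6 = 18 cm
16–19 s: |11| × 3 = 33 cm
Total distance = 63 cm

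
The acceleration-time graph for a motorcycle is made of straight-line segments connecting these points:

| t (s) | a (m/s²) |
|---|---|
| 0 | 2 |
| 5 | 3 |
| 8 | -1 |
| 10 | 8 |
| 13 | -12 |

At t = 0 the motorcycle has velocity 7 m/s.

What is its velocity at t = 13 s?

Δv equals the area under the a-t graph; then v = v₀ + Δv.
0–5 s: ½(2 + 3)(5) = 12.5 m/s
5–8 s: ½(3 + -1)(3) = 3 m/s
8–10 s: ½(-1 + 8)(2) = 7 m/s
10–13 s: ½(8 + -12)(3) = -6 m/s
Δv = 16.5 m/s, so v(13) = 7 + (16.5) = 23.5 m/s.

23.5 m/s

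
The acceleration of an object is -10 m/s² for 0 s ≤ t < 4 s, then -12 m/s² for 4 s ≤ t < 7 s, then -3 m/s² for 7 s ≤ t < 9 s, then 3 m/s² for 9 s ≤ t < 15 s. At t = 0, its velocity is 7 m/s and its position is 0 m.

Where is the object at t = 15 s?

On each constant-a segment, Δv = aΔt and Δx = v₀Δt + ½aΔt²; chain segment to segment.
0–4 s: v starts 7 m/s; Δx = 7·4 + ½·-10·4² = -52 m; v ends -33 m/s.
4–7 s: v starts -33 m/s; Δx = -33·3 + ½·-12·3² = -153 m; v ends -69 m/s.
7–9 s: v starts -69 m/s; Δx = -69·2 + ½·-3·2² = -144 m; v ends -75 m/s.
9–15 s: v starts -75 m/s; Δx = -75·6 + ½·3·6² = -396 m; v ends -57 m/s.
x(15) = 0 + Σ Δx = -745 m.

-745 m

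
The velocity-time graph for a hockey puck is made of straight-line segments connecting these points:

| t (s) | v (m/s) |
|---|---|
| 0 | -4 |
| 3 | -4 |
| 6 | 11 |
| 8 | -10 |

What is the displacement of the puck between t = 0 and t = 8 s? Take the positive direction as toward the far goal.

Displacement is the signed area under the v-t curve.
0–3 s: -4 × 3 = -12 m
3–6 s: ½(-4 + 11)(3) = 10.5 m
6–8 s: ½(11 + -10)(2) = 1 m
Net displacement = -0.5 m

-0.5 m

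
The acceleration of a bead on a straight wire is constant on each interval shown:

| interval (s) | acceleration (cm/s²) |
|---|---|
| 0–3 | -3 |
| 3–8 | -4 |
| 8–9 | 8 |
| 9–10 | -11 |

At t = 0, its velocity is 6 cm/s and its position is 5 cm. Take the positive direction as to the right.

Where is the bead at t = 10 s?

On each constant-a segment, Δv = aΔt and Δx = v₀Δt + ½aΔt²; chain segment to segment.
0–3 s: v starts 6 cm/s; Δx = 6·3 + ½·-3·3² = 4.5 cm; v ends -3 cm/s.
3–8 s: v starts -3 cm/s; Δx = -3·5 + ½·-4·5² = -65 cm; v ends -23 cm/s.
8–9 s: v starts -23 cm/s; Δx = -23·1 + ½·8·1² = -19 cm; v ends -15 cm/s.
9–10 s: v starts -15 cm/s; Δx = -15·1 + ½·-11·1² = -20.5 cm; v ends -26 cm/s.
x(10) = 5 + Σ Δx = -95 cm.

-95 cm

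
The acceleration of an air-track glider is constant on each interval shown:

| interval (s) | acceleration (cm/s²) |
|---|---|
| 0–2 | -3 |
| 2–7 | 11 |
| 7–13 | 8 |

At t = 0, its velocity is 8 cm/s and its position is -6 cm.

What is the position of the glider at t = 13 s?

On each constant-a segment, Δv = aΔt and Δx = v₀Δt + ½aΔt²; chain segment to segment.
0–2 s: v starts 8 cm/s; Δx = 8·2 + ½·-3·2² = 10 cm; v ends 2 cm/s.
2–7 s: v starts 2 cm/s; Δx = 2·5 + ½·11·5² = 147.5 cm; v ends 57 cm/s.
7–13 s: v starts 57 cm/s; Δx = 57·6 + ½·8·6² = 486 cm; v ends 105 cm/s.
x(13) = -6 + Σ Δx = 637.5 cm.

637.5 cm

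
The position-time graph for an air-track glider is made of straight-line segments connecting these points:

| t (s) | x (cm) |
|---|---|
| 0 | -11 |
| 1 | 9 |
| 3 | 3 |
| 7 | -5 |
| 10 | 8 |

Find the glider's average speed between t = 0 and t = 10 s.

4.7 cm/s

Average speed = (total path length)/(elapsed time); on a piecewise-linear x-t graph the path length is Σ|Δx|.
0–1 s: |Δx| = |9 − -11| = 20 cm
1–3 s: |Δx| = |3 − 9| = 6 cm
3–7 s: |Δx| = |-5 − 3| = 8 cm
7–10 s: |Δx| = |8 − -5| = 13 cm
Total path = 47 cm; average speed = 47/10 = 4.7 cm/s.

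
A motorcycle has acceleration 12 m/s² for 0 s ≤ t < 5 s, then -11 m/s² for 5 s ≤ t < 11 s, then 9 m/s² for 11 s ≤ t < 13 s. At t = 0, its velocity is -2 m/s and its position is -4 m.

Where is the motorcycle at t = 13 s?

288 m

On each constant-a segment, Δv = aΔt and Δx = v₀Δt + ½aΔt²; chain segment to segment.
0–5 s: v starts -2 m/s; Δx = -2·5 + ½·12·5² = 140 m; v ends 58 m/s.
5–11 s: v starts 58 m/s; Δx = 58·6 + ½·-11·6² = 150 m; v ends -8 m/s.
11–13 s: v starts -8 m/s; Δx = -8·2 + ½·9·2² = 2 m; v ends 10 m/s.
x(13) = -4 + Σ Δx = 288 m.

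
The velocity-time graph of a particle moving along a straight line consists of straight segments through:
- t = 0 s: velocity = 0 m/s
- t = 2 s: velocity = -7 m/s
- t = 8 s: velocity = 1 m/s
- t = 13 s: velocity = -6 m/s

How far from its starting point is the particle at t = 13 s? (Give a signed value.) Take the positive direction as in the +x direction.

Net displacement equals the area under the velocity-time graph (areas below the axis count negative).
0–2 s: ½(0 + -7)(2) = -7 m
2–8 s: ½(-7 + 1)(6) = -18 m
8–13 s: ½(1 + -6)(5) = -12.5 m
Net displacement = -37.5 m

-37.5 m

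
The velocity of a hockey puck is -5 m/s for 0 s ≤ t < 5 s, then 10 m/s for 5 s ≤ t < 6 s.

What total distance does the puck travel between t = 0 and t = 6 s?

35 m

Total distance travelled is ∫|v| dt — sum the magnitudes of each area piece.
0–5 s: |-5| × 5 = 25 m
5–6 s: |10| × 1 = 10 m
Total distance = 35 m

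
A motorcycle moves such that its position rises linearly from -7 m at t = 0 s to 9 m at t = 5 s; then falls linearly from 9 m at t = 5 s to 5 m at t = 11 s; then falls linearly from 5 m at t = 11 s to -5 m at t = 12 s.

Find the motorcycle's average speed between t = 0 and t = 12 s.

2.5 m/s

Average speed = (total path length)/(elapsed time); on a piecewise-linear x-t graph the path length is Σ|Δx|.
0–5 s: |Δx| = |9 − -7| = 16 m
5–11 s: |Δx| = |5 − 9| = 4 m
11–12 s: |Δx| = |-5 − 5| = 10 m
Total path = 30 m; average speed = 30/12 = 2.5 m/s.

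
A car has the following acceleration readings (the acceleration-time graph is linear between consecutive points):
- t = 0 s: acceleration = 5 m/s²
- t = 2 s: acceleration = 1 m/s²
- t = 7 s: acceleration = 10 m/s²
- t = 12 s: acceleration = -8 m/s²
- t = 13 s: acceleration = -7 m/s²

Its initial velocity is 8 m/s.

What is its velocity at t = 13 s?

39 m/s

Δv equals the area under the a-t graph; then v = v₀ + Δv.
0–2 s: ½(5 + 1)(2) = 6 m/s
2–7 s: ½(1 + 10)(5) = 27.5 m/s
7–12 s: ½(10 + -8)(5) = 5 m/s
12–13 s: ½(-8 + -7)(1) = -7.5 m/s
Δv = 31 m/s, so v(13) = 8 + (31) = 39 m/s.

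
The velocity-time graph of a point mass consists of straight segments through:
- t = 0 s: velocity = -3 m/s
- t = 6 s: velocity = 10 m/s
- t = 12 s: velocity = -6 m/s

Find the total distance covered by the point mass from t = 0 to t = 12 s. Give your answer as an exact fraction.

Distance (not displacement) is the total path length: add the absolute areas under v-t.
0–6 s: v = 0 at t = 18/13 s; triangle areas 27/13 + 300/13 = 327/13 m
6–12 s: v = 0 at t = 9.75 s; triangle areas 18.75 + 6.75 = 25.5 m
Total distance = 1317/26 m

1317/26 m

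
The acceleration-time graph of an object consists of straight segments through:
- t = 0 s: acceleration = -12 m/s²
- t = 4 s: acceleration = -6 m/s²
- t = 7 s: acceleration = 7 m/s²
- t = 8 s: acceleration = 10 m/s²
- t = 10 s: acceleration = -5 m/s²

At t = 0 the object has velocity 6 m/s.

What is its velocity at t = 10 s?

Δv equals the area under the a-t graph; then v = v₀ + Δv.
0–4 s: ½(-12 + -6)(4) = -36 m/s
4–7 s: ½(-6 + 7)(3) = 1.5 m/s
7–8 s: ½(7 + 10)(1) = 8.5 m/s
8–10 s: ½(10 + -5)(2) = 5 m/s
Δv = -21 m/s, so v(10) = 6 + (-21) = -15 m/s.

-15 m/s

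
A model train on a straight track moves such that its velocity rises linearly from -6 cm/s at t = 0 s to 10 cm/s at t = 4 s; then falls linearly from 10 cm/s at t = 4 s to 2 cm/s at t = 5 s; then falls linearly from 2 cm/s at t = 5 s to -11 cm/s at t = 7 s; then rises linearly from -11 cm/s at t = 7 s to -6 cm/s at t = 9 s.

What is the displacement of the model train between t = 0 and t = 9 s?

Net displacement equals the area under the velocity-time graph (areas below the axis count negative).
0–4 s: ½(-6 + 10)(4) = 8 cm
4–5 s: ½(10 + 2)(1) = 6 cm
5–7 s: ½(2 + -11)(2) = -9 cm
7–9 s: ½(-11 + -6)(2) = -17 cm
Net displacement = -12 cm

-12 cm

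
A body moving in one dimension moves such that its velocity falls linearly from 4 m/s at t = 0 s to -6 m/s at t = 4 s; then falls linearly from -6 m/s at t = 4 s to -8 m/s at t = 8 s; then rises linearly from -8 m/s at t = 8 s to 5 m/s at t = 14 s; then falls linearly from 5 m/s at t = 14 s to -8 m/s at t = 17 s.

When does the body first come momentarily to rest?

v changes sign on 0–4 s (from 4 to -6); the graph is linear there, so v = 0 at t = 0 + (-4)·(4 − 0)/(-6 − 4) = 1.6 s.

t = 1.6 s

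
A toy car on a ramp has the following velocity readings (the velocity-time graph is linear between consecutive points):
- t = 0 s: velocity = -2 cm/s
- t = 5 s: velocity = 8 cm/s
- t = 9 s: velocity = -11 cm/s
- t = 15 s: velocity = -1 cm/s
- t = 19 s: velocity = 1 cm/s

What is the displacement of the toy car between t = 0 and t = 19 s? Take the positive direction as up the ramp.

-27 cm

Displacement is the signed area under the v-t curve.
0–5 s: ½(-2 + 8)(5) = 15 cm
5–9 s: ½(8 + -11)(4) = -6 cm
9–15 s: ½(-11 + -1)(6) = -36 cm
15–19 s: ½(-1 + 1)(4) = 0 cm
Net displacement = -27 cm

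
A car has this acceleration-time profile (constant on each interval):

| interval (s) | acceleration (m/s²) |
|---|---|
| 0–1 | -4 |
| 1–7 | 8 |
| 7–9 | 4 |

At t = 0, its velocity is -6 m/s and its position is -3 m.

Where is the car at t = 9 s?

On each constant-a segment, Δv = aΔt and Δx = v₀Δt + ½aΔt²; chain segment to segment.
0–1 s: v starts -6 m/s; Δx = -6·1 + ½·-4·1² = -8 m; v ends -10 m/s.
1–7 s: v starts -10 m/s; Δx = -10·6 + ½·8·6² = 84 m; v ends 38 m/s.
7–9 s: v starts 38 m/s; Δx = 38·2 + ½·4·2² = 84 m; v ends 46 m/s.
x(9) = -3 + Σ Δx = 157 m.

157 m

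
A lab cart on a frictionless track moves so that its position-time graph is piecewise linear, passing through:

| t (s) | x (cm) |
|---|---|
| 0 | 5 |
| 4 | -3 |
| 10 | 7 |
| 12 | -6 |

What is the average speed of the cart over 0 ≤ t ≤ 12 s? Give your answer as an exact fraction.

Average speed = (total path length)/(elapsed time); on a piecewise-linear x-t graph the path length is Σ|Δx|.
0–4 s: |Δx| = |-3 − 5| = 8 cm
4–10 s: |Δx| = |7 − -3| = 10 cm
10–12 s: |Δx| = |-6 − 7| = 13 cm
Total path = 31 cm; average speed = 31/12 = 31/12 cm/s.

31/12 cm/s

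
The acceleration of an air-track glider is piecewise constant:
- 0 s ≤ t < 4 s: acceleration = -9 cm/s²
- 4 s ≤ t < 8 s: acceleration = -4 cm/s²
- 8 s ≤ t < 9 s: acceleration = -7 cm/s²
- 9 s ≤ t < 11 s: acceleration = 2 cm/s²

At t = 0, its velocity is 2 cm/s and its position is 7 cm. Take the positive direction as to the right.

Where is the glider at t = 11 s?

On each constant-a segment, Δv = aΔt and Δx = v₀Δt + ½aΔt²; chain segment to segment.
0–4 s: v starts 2 cm/s; Δx = 2·4 + ½·-9·4² = -64 cm; v ends -34 cm/s.
4–8 s: v starts -34 cm/s; Δx = -34·4 + ½·-4·4² = -168 cm; v ends -50 cm/s.
8–9 s: v starts -50 cm/s; Δx = -50·1 + ½·-7·1² = -53.5 cm; v ends -57 cm/s.
9–11 s: v starts -57 cm/s; Δx = -57·2 + ½·2·2² = -110 cm; v ends -53 cm/s.
x(11) = 7 + Σ Δx = -388.5 cm.

-388.5 cm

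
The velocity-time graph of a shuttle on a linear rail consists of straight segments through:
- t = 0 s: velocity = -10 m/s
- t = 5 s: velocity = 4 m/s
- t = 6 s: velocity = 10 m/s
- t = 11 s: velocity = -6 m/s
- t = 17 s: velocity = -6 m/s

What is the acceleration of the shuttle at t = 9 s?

Acceleration is the slope of the v-t graph on 6–11 s: (-6 − 10)/(11 − 6) = -3.2 m/s².

-3.2 m/s²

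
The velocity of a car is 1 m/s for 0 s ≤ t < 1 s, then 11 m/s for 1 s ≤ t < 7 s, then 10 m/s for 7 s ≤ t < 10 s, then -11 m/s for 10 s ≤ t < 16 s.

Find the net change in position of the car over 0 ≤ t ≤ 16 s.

31 m

Net displacement equals the area under the velocity-time graph (areas below the axis count negative).
0–1 s: 1 × 1 = 1 m
1–7 s: 11 × 6 = 66 m
7–10 s: 10 × 3 = 30 m
10–16 s: -11 × 6 = -66 m
Net displacement = 31 m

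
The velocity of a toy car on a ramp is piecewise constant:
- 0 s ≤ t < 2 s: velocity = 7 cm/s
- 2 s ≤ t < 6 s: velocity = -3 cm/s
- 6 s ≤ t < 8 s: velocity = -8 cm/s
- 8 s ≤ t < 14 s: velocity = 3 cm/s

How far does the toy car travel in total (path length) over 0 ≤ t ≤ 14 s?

60 cm

Distance (not displacement) is the total path length: add the absolute areas under v-t.
0–2 s: |7| × 2 = 14 cm
2–6 s: |-3| × 4 = 12 cm
6–8 s: |-8| × 2 = 16 cm
8–14 s: |3| × 6 = 18 cm
Total distance = 60 cm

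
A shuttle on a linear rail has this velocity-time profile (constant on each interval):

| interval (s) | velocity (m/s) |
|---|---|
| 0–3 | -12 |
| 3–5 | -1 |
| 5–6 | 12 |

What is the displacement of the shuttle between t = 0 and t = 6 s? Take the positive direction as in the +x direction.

-26 m

Net displacement equals the area under the velocity-time graph (areas below the axis count negative).
0–3 s: -12 × 3 = -36 m
3–5 s: -1 × 2 = -2 m
5–6 s: 12 × 1 = 12 m
Net displacement = -26 m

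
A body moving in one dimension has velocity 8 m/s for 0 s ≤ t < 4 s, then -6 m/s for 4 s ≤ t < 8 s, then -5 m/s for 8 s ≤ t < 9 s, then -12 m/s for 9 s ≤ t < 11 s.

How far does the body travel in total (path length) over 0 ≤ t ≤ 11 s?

Distance (not displacement) is the total path length: add the absolute areas under v-t.
0–4 s: |8| × 4 = 32 m
4–8 s: |-6| × 4 = 24 m
8–9 s: |-5| × 1 = 5 m
9–11 s: |-12| × 2 = 24 m
Total distance = 85 m

85 m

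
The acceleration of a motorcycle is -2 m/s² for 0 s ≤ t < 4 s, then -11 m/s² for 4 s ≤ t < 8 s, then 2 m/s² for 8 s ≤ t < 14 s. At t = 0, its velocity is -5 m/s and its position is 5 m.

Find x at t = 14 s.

On each constant-a segment, Δv = aΔt and Δx = v₀Δt + ½aΔt²; chain segment to segment.
0–4 s: v starts -5 m/s; Δx = -5·4 + ½·-2·4² = -36 m; v ends -13 m/s.
4–8 s: v starts -13 m/s; Δx = -13·4 + ½·-11·4² = -140 m; v ends -57 m/s.
8–14 s: v starts -57 m/s; Δx = -57·6 + ½·2·6² = -306 m; v ends -45 m/s.
x(14) = 5 + Σ Δx = -477 m.

-477 m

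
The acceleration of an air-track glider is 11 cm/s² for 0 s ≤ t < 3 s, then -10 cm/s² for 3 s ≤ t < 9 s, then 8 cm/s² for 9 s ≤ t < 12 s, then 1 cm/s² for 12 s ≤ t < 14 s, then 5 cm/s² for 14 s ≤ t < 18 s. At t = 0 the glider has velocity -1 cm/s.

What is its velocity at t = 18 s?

Δv equals the area under the a-t graph; then v = v₀ + Δv.
0–3 s: 11 × 3 = 33 cm/s
3–9 s: -10 × 6 = -60 cm/s
9–12 s: 8 × 3 = 24 cm/s
12–14 s: 1 × 2 = 2 cm/s
14–18 s: 5 × 4 = 20 cm/s
Δv = 19 cm/s, so v(18) = -1 + (19) = 18 cm/s.

18 cm/s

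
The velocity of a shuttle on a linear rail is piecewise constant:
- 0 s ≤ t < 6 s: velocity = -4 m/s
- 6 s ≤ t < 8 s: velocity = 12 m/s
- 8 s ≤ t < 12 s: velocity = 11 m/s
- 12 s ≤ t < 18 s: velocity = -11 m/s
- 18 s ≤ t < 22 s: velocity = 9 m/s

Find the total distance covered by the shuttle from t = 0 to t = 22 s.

Distance (not displacement) is the total path length: add the absolute areas under v-t.
0–6 s: |-4| × 6 = 24 m
6–8 s: |12| × 2 = 24 m
8–12 s: |11| × 4 = 44 m
12–18 s: |-11| × 6 = 66 m
18–22 s: |9| × 4 = 36 m
Total distance = 194 m

194 m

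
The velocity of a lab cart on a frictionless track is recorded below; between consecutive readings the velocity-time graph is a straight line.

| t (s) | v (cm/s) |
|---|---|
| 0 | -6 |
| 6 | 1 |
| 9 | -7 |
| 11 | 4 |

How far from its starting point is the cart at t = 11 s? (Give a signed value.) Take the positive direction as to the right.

-27 cm

Displacement is the signed area under the v-t curve.
0–6 s: ½(-6 + 1)(6) = -15 cm
6–9 s: ½(1 + -7)(3) = -9 cm
9–11 s: ½(-7 + 4)(2) = -3 cm
Net displacement = -27 cm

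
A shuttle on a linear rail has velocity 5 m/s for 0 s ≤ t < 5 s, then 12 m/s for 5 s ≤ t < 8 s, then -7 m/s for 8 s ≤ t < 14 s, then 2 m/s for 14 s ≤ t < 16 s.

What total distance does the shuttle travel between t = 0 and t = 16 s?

Distance (not displacement) is the total path length: add the absolute areas under v-t.
0–5 s: |5| × 5 = 25 m
5–8 s: |12| × 3 = 36 m
8–14 s: |-7| × 6 = 42 m
14–16 s: |2| × 2 = 4 m
Total distance = 107 m

107 m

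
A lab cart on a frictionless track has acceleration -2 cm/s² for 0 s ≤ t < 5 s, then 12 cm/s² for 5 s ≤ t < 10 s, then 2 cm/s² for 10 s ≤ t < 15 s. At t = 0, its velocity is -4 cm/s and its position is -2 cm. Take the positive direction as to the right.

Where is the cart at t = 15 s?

On each constant-a segment, Δv = aΔt and Δx = v₀Δt + ½aΔt²; chain segment to segment.
0–5 s: v starts -4 cm/s; Δx = -4·5 + ½·-2·5² = -45 cm; v ends -14 cm/s.
5–10 s: v starts -14 cm/s; Δx = -14·5 + ½·12·5² = 80 cm; v ends 46 cm/s.
10–15 s: v starts 46 cm/s; Δx = 46·5 + ½·2·5² = 255 cm; v ends 56 cm/s.
x(15) = -2 + Σ Δx = 288 cm.

288 cm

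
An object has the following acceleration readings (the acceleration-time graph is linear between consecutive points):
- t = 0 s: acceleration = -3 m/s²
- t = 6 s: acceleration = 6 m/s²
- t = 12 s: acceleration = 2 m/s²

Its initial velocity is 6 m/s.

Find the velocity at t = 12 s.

Δv equals the area under the a-t graph; then v = v₀ + Δv.
0–6 s: ½(-3 + 6)(6) = 9 m/s
6–12 s: ½(6 + 2)(6) = 24 m/s
Δv = 33 m/s, so v(12) = 6 + (33) = 39 m/s.

39 m/s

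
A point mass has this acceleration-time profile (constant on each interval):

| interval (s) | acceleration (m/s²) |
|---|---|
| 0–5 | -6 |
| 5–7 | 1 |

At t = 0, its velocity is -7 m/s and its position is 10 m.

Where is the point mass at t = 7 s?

On each constant-a segment, Δv = aΔt and Δx = v₀Δt + ½aΔt²; chain segment to segment.
0–5 s: v starts -7 m/s; Δx = -7·5 + ½·-6·5² = -110 m; v ends -37 m/s.
5–7 s: v starts -37 m/s; Δx = -37·2 + ½·1·2² = -72 m; v ends -35 m/s.
x(7) = 10 + Σ Δx = -172 m.

-172 m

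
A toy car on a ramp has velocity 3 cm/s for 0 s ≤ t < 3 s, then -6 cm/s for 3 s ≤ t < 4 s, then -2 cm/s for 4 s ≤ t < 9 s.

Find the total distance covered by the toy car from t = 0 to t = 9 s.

Total distance travelled is ∫|v| dt — sum the magnitudes of each area piece.
0–3 s: |3| × 3 = 9 cm
3–4 s: |-6| × 1 = 6 cm
4–9 s: |-2| × 5 = 10 cm
Total distance = 25 cm

25 cm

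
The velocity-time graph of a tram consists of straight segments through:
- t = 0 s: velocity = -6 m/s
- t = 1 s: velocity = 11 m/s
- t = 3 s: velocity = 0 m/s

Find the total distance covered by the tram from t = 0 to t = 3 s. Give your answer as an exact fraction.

Distance (not displacement) is the total path length: add the absolute areas under v-t.
0–1 s: v = 0 at t = 6/17 s; triangle areas 18/17 + 121/34 = 157/34 m
1–3 s: |½(11 + 0)(2)| = 11 m
Total distance = 531/34 m

531/34 m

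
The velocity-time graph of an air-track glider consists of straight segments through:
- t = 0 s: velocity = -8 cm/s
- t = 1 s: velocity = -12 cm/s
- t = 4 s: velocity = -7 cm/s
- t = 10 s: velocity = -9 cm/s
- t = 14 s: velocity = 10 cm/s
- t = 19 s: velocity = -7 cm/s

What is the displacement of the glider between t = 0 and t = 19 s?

-77 cm

Displacement is the signed area under the v-t curve.
0–1 s: ½(-8 + -12)(1) = -10 cm
1–4 s: ½(-12 + -7)(3) = -28.5 cm
4–10 s: ½(-7 + -9)(6) = -48 cm
10–14 s: ½(-9 + 10)(4) = 2 cm
14–19 s: ½(10 + -7)(5) = 7.5 cm
Net displacement = -77 cm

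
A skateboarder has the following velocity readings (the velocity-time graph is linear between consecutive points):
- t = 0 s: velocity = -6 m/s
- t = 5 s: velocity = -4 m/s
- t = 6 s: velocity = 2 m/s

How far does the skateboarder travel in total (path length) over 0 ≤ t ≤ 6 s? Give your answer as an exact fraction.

Distance (not displacement) is the total path length: add the absolute areas under v-t.
0–5 s: |½(-6 + -4)(5)| = 25 m
5–6 s: v = 0 at t = 17/3 s; triangle areas 4/3 + 1/3 = 5/3 m
Total distance = 80/3 m

80/3 m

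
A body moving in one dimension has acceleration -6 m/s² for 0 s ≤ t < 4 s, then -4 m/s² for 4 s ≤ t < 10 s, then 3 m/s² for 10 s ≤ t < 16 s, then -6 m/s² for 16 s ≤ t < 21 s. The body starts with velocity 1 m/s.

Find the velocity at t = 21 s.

Δv equals the area under the a-t graph; then v = v₀ + Δv.
0–4 s: -6 × 4 = -24 m/s
4–10 s: -4 × 6 = -24 m/s
10–16 s: 3 × 6 = 18 m/s
16–21 s: -6 × 5 = -30 m/s
Δv = -60 m/s, so v(21) = 1 + (-60) = -59 m/s.

-59 m/s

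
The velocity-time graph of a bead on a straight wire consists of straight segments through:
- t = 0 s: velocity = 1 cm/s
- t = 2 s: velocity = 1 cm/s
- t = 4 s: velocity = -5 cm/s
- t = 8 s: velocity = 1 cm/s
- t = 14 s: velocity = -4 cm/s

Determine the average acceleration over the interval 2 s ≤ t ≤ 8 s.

Average acceleration = Δv/Δt = (1 − 1)/(8 − 2) = 0 cm/s².

0 cm/s²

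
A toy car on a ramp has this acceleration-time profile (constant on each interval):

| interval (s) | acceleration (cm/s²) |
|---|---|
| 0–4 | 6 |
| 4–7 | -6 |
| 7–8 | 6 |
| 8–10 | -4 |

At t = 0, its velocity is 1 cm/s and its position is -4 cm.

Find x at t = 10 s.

124 cm

On each constant-a segment, Δv = aΔt and Δx = v₀Δt + ½aΔt²; chain segment to segment.
0–4 s: v starts 1 cm/s; Δx = 1·4 + ½·6·4² = 52 cm; v ends 25 cm/s.
4–7 s: v starts 25 cm/s; Δx = 25·3 + ½·-6·3² = 48 cm; v ends 7 cm/s.
7–8 s: v starts 7 cm/s; Δx = 7·1 + ½·6·1² = 10 cm; v ends 13 cm/s.
8–10 s: v starts 13 cm/s; Δx = 13·2 + ½·-4·2² = 18 cm; v ends 5 cm/s.
x(10) = -4 + Σ Δx = 124 cm.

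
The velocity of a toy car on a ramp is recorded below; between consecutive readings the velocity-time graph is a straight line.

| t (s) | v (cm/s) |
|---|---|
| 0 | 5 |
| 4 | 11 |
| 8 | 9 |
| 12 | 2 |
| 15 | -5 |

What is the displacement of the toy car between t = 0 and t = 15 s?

Net displacement equals the area under the velocity-time graph (areas below the axis count negative).
0–4 s: ½(5 + 11)(4) = 32 cm
4–8 s: ½(11 + 9)(4) = 40 cm
8–12 s: ½(9 + 2)(4) = 22 cm
12–15 s: ½(2 + -5)(3) = -4.5 cm
Net displacement = 89.5 cm

89.5 cm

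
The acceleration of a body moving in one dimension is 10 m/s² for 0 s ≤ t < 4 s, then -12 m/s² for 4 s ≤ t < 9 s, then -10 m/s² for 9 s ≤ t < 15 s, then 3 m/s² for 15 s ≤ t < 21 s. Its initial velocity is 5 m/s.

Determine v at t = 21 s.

Δv equals the area under the a-t graph; then v = v₀ + Δv.
0–4 s: 10 × 4 = 40 m/s
4–9 s: -12 × 5 = -60 m/s
9–15 s: -10 × 6 = -60 m/s
15–21 s: 3 × 6 = 18 m/s
Δv = -62 m/s, so v(21) = 5 + (-62) = -57 m/s.

-57 m/s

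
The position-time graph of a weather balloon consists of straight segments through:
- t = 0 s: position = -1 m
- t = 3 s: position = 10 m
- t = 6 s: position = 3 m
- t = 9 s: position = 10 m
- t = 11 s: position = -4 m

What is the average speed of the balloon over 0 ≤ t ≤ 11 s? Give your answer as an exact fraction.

Average speed = (total path length)/(elapsed time); on a piecewise-linear x-t graph the path length is Σ|Δx|.
0–3 s: |Δx| = |10 − -1| = 11 m
3–6 s: |Δx| = |3 − 10| = 7 m
6–9 s: |Δx| = |10 − 3| = 7 m
9–11 s: |Δx| = |-4 − 10| = 14 m
Total path = 39 m; average speed = 39/11 = 39/11 m/s.

39/11 m/s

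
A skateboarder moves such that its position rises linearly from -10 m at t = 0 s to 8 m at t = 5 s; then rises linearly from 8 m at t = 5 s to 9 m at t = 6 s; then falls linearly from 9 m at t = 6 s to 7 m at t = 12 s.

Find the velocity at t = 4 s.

Velocity is the slope of the x-t graph on 0–5 s: (8 − -10)/(5 − 0) = 3.6 m/s.

3.6 m/s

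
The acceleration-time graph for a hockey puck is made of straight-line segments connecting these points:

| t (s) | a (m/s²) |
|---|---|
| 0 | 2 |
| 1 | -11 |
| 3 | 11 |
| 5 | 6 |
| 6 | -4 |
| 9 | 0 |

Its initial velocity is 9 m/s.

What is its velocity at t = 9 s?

16.5 m/s

Δv equals the area under the a-t graph; then v = v₀ + Δv.
0–1 s: ½(2 + -11)(1) = -4.5 m/s
1–3 s: ½(-11 + 11)(2) = 0 m/s
3–5 s: ½(11 + 6)(2) = 17 m/s
5–6 s: ½(6 + -4)(1) = 1 m/s
6–9 s: ½(-4 + 0)(3) = -6 m/s
Δv = 7.5 m/s, so v(9) = 9 + (7.5) = 16.5 m/s.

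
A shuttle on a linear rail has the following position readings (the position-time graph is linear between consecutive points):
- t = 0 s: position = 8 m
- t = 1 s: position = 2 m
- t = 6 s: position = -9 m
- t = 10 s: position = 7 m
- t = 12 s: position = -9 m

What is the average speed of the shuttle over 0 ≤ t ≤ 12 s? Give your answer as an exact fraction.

49/12 m/s

Average speed = (total path length)/(elapsed time); on a piecewise-linear x-t graph the path length is Σ|Δx|.
0–1 s: |Δx| = |2 − 8| = 6 m
1–6 s: |Δx| = |-9 − 2| = 11 m
6–10 s: |Δx| = |7 − -9| = 16 m
10–12 s: |Δx| = |-9 − 7| = 16 m
Total path = 49 m; average speed = 49/12 = 49/12 m/s.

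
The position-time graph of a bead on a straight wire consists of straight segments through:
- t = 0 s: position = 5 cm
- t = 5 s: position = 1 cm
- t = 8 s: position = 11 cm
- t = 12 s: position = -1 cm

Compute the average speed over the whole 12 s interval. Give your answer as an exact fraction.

Average speed = (total path length)/(elapsed time); on a piecewise-linear x-t graph the path length is Σ|Δx|.
0–5 s: |Δx| = |1 − 5| = 4 cm
5–8 s: |Δx| = |11 − 1| = 10 cm
8–12 s: |Δx| = |-1 − 11| = 12 cm
Total path = 26 cm; average speed = 26/12 = 13/6 cm/s.

13/6 cm/s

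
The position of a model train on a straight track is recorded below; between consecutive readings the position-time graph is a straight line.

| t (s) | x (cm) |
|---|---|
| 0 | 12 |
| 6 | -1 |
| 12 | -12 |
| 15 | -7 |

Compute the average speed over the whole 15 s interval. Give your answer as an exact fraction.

29/15 cm/s

Average speed = (total path length)/(elapsed time); on a piecewise-linear x-t graph the path length is Σ|Δx|.
0–6 s: |Δx| = |-1 − 12| = 13 cm
6–12 s: |Δx| = |-12 − -1| = 11 cm
12–15 s: |Δx| = |-7 − -12| = 5 cm
Total path = 29 cm; average speed = 29/15 = 29/15 cm/s.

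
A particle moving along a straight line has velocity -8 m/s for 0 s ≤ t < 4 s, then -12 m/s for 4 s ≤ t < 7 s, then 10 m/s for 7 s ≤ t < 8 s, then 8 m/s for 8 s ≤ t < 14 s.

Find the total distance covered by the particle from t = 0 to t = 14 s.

Total distance travelled is ∫|v| dt — sum the magnitudes of each area piece.
0–4 s: |-8| × 4 = 32 m
4–7 s: |-12| × 3 = 36 m
7–8 s: |10| × 1 = 10 m
8–14 s: |8| × 6 = 48 m
Total distance = 126 m

126 m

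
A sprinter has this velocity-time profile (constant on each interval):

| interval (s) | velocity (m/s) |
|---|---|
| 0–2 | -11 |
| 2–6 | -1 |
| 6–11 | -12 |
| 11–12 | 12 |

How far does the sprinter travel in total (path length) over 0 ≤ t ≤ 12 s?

98 m

Distance (not displacement) is the total path length: add the absolute areas under v-t.
0–2 s: |-11| × 2 = 22 m
2–6 s: |-1| × 4 = 4 m
6–11 s: |-12| × 5 = 60 m
11–12 s: |12| × 1 = 12 m
Total distance = 98 m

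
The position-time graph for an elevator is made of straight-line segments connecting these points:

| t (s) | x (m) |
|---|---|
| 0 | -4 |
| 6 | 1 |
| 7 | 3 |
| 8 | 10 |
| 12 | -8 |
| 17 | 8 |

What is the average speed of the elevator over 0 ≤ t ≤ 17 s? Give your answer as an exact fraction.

Average speed = (total path length)/(elapsed time); on a piecewise-linear x-t graph the path length is Σ|Δx|.
0–6 s: |Δx| = |1 − -4| = 5 m
6–7 s: |Δx| = |3 − 1| = 2 m
7–8 s: |Δx| = |10 − 3| = 7 m
8–12 s: |Δx| = |-8 − 10| = 18 m
12–17 s: |Δx| = |8 − -8| = 16 m
Total path = 48 m; average speed = 48/17 = 48/17 m/s.

48/17 m/s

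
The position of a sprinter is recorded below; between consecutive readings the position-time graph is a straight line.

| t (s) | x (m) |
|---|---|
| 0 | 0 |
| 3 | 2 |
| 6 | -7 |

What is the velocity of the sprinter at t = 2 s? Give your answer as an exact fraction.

2/3 m/s

Velocity is the slope of the x-t graph on 0–3 s: (2 − 0)/(3 − 0) = 2/3 m/s.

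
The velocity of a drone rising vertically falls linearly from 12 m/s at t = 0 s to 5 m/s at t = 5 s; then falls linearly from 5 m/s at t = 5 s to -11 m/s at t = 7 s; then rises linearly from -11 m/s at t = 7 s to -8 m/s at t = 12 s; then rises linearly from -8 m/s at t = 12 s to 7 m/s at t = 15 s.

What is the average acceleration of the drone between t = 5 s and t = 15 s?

0.2 m/s²

Average acceleration = Δv/Δt = (7 − 5)/(15 − 5) = 0.2 m/s².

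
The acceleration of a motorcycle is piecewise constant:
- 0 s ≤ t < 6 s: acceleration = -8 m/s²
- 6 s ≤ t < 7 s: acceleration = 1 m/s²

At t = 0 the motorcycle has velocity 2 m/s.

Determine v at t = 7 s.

-45 m/s

Δv equals the area under the a-t graph; then v = v₀ + Δv.
0–6 s: -8 × 6 = -48 m/s
6–7 s: 1 × 1 = 1 m/s
Δv = -47 m/s, so v(7) = 2 + (-47) = -45 m/s.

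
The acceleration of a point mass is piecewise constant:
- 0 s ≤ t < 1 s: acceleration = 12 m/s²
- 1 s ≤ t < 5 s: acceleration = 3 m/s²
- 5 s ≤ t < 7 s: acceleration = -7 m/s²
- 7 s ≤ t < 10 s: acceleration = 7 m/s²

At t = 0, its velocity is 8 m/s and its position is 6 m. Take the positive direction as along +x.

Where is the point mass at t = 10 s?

259.5 m

On each constant-a segment, Δv = aΔt and Δx = v₀Δt + ½aΔt²; chain segment to segment.
0–1 s: v starts 8 m/s; Δx = 8·1 + ½·12·1² = 14 m; v ends 20 m/s.
1–5 s: v starts 20 m/s; Δx = 20·4 + ½·3·4² = 104 m; v ends 32 m/s.
5–7 s: v starts 32 m/s; Δx = 32·2 + ½·-7·2² = 50 m; v ends 18 m/s.
7–10 s: v starts 18 m/s; Δx = 18·3 + ½·7·3² = 85.5 m; v ends 39 m/s.
x(10) = 6 + Σ Δx = 259.5 m.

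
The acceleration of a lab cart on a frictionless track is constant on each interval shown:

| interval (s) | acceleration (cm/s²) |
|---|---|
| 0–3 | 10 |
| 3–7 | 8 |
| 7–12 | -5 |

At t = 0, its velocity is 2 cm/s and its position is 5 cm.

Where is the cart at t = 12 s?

On each constant-a segment, Δv = aΔt and Δx = v₀Δt + ½aΔt²; chain segment to segment.
0–3 s: v starts 2 cm/s; Δx = 2·3 + ½·10·3² = 51 cm; v ends 32 cm/s.
3–7 s: v starts 32 cm/s; Δx = 32·4 + ½·8·4² = 192 cm; v ends 64 cm/s.
7–12 s: v starts 64 cm/s; Δx = 64·5 + ½·-5·5² = 257.5 cm; v ends 39 cm/s.
x(12) = 5 + Σ Δx = 505.5 cm.

505.5 cm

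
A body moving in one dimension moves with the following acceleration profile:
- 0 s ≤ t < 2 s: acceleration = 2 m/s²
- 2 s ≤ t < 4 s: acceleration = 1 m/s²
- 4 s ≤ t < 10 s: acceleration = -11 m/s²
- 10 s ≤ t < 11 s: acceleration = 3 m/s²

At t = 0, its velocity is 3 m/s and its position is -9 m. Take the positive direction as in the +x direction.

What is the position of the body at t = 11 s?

On each constant-a segment, Δv = aΔt and Δx = v₀Δt + ½aΔt²; chain segment to segment.
0–2 s: v starts 3 m/s; Δx = 3·2 + ½·2·2² = 10 m; v ends 7 m/s.
2–4 s: v starts 7 m/s; Δx = 7·2 + ½·1·2² = 16 m; v ends 9 m/s.
4–10 s: v starts 9 m/s; Δx = 9·6 + ½·-11·6² = -144 m; v ends -57 m/s.
10–11 s: v starts -57 m/s; Δx = -57·1 + ½·3·1² = -55.5 m; v ends -54 m/s.
x(11) = -9 + Σ Δx = -182.5 m.

-182.5 m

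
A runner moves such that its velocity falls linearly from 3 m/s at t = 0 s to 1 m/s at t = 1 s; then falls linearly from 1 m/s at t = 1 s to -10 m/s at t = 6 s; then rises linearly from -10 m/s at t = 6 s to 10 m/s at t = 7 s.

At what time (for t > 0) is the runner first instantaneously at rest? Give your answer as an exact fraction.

t = 16/11 s

v changes sign on 1–6 s (from 1 to -10); the graph is linear there, so v = 0 at t = 1 + (-1)·(6 − 1)/(-10 − 1) = 16/11 s.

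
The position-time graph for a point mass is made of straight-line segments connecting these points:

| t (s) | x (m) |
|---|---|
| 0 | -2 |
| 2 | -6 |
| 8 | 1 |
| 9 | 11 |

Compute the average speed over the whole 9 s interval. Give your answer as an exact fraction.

7/3 m/s

Average speed = (total path length)/(elapsed time); on a piecewise-linear x-t graph the path length is Σ|Δx|.
0–2 s: |Δx| = |-6 − -2| = 4 m
2–8 s: |Δx| = |1 − -6| = 7 m
8–9 s: |Δx| = |11 − 1| = 10 m
Total path = 21 m; average speed = 21/9 = 7/3 m/s.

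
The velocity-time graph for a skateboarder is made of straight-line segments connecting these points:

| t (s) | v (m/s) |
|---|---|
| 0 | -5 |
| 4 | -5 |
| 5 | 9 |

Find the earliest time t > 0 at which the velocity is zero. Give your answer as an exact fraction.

v changes sign on 4–5 s (from -5 to 9); the graph is linear there, so v = 0 at t = 4 + (5)·(5 − 4)/(9 − -5) = 61/14 s.

t = 61/14 s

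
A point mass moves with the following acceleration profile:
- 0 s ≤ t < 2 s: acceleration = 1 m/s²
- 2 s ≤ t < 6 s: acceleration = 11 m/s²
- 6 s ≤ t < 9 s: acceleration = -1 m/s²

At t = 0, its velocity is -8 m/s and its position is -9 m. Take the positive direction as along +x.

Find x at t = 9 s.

150.5 m

On each constant-a segment, Δv = aΔt and Δx = v₀Δt + ½aΔt²; chain segment to segment.
0–2 s: v starts -8 m/s; Δx = -8·2 + ½·1·2² = -14 m; v ends -6 m/s.
2–6 s: v starts -6 m/s; Δx = -6·4 + ½·11·4² = 64 m; v ends 38 m/s.
6–9 s: v starts 38 m/s; Δx = 38·3 + ½·-1·3² = 109.5 m; v ends 35 m/s.
x(9) = -9 + Σ Δx = 150.5 m.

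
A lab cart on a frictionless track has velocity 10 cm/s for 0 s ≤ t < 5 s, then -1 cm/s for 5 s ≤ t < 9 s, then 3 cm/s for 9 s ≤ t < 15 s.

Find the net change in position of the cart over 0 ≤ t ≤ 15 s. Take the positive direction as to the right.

64 cm

Net displacement equals the area under the velocity-time graph (areas below the axis count negative).
0–5 s: 10 × 5 = 50 cm
5–9 s: -1 × 4 = -4 cm
9–15 s: 3 × 6 = 18 cm
Net displacement = 64 cm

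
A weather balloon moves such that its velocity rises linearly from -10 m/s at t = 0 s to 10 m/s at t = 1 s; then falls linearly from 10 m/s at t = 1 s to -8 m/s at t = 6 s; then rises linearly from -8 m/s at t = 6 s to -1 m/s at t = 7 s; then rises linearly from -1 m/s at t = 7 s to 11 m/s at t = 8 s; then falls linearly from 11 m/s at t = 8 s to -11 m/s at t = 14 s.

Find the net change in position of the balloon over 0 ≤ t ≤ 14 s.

Displacement is the signed area under the v-t curve.
0–1 s: ½(-10 + 10)(1) = 0 m
1–6 s: ½(10 + -8)(5) = 5 m
6–7 s: ½(-8 + -1)(1) = -4.5 m
7–8 s: ½(-1 + 11)(1) = 5 m
8–14 s: ½(11 + -11)(6) = 0 m
Net displacement = 5.5 m

5.5 m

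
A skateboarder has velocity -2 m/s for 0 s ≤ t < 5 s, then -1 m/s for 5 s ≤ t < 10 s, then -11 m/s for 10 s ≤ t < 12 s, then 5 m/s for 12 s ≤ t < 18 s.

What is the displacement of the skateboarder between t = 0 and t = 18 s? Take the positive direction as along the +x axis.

-7 m

Displacement is the signed area under the v-t curve.
0–5 s: -2 × 5 = -10 m
5–10 s: -1 × 5 = -5 m
10–12 s: -11 × 2 = -22 m
12–18 s: 5 × 6 = 30 m
Net displacement = -7 m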